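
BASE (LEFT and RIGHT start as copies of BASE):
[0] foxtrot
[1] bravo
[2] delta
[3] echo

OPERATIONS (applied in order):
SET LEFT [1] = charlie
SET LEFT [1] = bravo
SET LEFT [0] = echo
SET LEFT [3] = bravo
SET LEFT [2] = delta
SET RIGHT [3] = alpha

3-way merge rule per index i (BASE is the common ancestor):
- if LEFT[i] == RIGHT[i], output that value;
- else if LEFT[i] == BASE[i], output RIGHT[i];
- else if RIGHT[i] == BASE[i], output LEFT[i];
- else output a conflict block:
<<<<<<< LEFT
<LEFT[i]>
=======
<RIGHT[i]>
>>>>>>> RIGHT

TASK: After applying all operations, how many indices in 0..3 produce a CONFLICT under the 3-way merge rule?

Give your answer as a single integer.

Final LEFT:  [echo, bravo, delta, bravo]
Final RIGHT: [foxtrot, bravo, delta, alpha]
i=0: L=echo, R=foxtrot=BASE -> take LEFT -> echo
i=1: L=bravo R=bravo -> agree -> bravo
i=2: L=delta R=delta -> agree -> delta
i=3: BASE=echo L=bravo R=alpha all differ -> CONFLICT
Conflict count: 1

Answer: 1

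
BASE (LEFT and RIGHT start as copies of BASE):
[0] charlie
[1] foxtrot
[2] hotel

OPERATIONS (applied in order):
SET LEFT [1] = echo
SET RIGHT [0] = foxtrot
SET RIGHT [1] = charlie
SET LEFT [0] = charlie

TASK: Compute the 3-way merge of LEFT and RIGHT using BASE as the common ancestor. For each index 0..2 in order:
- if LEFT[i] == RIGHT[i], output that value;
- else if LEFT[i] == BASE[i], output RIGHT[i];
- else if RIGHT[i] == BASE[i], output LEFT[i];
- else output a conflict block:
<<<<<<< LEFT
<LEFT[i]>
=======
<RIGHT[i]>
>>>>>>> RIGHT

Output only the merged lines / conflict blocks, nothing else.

Final LEFT:  [charlie, echo, hotel]
Final RIGHT: [foxtrot, charlie, hotel]
i=0: L=charlie=BASE, R=foxtrot -> take RIGHT -> foxtrot
i=1: BASE=foxtrot L=echo R=charlie all differ -> CONFLICT
i=2: L=hotel R=hotel -> agree -> hotel

Answer: foxtrot
<<<<<<< LEFT
echo
=======
charlie
>>>>>>> RIGHT
hotel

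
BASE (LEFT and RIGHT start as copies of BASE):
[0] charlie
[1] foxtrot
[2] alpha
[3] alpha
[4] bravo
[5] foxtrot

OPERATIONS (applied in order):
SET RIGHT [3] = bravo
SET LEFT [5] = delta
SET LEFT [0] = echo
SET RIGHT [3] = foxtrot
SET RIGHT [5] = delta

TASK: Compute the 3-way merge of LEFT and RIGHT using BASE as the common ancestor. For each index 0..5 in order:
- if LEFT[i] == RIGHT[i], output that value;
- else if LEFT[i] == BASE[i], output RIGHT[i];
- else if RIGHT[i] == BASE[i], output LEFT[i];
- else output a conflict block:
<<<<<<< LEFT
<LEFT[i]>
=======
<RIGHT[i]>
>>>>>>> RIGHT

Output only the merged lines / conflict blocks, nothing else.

Answer: echo
foxtrot
alpha
foxtrot
bravo
delta

Derivation:
Final LEFT:  [echo, foxtrot, alpha, alpha, bravo, delta]
Final RIGHT: [charlie, foxtrot, alpha, foxtrot, bravo, delta]
i=0: L=echo, R=charlie=BASE -> take LEFT -> echo
i=1: L=foxtrot R=foxtrot -> agree -> foxtrot
i=2: L=alpha R=alpha -> agree -> alpha
i=3: L=alpha=BASE, R=foxtrot -> take RIGHT -> foxtrot
i=4: L=bravo R=bravo -> agree -> bravo
i=5: L=delta R=delta -> agree -> delta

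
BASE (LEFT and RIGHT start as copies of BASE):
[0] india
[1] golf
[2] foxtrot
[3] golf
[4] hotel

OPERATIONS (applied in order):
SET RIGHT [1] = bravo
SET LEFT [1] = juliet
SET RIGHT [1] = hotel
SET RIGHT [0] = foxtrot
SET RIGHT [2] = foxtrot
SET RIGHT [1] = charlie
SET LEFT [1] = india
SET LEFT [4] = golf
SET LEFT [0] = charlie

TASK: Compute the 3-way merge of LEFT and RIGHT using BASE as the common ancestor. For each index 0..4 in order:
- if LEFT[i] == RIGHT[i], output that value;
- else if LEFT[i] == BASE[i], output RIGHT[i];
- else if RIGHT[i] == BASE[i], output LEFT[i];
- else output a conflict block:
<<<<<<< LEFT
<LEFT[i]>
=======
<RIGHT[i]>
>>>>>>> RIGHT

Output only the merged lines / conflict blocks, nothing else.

Answer: <<<<<<< LEFT
charlie
=======
foxtrot
>>>>>>> RIGHT
<<<<<<< LEFT
india
=======
charlie
>>>>>>> RIGHT
foxtrot
golf
golf

Derivation:
Final LEFT:  [charlie, india, foxtrot, golf, golf]
Final RIGHT: [foxtrot, charlie, foxtrot, golf, hotel]
i=0: BASE=india L=charlie R=foxtrot all differ -> CONFLICT
i=1: BASE=golf L=india R=charlie all differ -> CONFLICT
i=2: L=foxtrot R=foxtrot -> agree -> foxtrot
i=3: L=golf R=golf -> agree -> golf
i=4: L=golf, R=hotel=BASE -> take LEFT -> golf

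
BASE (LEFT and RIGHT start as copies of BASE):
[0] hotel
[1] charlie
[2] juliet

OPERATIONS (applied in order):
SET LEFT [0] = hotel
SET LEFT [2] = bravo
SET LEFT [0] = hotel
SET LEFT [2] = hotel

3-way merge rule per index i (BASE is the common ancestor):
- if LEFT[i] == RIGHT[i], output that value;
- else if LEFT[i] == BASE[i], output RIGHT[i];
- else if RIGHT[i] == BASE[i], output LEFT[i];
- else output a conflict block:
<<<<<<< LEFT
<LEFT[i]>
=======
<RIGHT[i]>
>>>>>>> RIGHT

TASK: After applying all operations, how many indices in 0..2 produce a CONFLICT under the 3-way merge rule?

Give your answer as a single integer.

Answer: 0

Derivation:
Final LEFT:  [hotel, charlie, hotel]
Final RIGHT: [hotel, charlie, juliet]
i=0: L=hotel R=hotel -> agree -> hotel
i=1: L=charlie R=charlie -> agree -> charlie
i=2: L=hotel, R=juliet=BASE -> take LEFT -> hotel
Conflict count: 0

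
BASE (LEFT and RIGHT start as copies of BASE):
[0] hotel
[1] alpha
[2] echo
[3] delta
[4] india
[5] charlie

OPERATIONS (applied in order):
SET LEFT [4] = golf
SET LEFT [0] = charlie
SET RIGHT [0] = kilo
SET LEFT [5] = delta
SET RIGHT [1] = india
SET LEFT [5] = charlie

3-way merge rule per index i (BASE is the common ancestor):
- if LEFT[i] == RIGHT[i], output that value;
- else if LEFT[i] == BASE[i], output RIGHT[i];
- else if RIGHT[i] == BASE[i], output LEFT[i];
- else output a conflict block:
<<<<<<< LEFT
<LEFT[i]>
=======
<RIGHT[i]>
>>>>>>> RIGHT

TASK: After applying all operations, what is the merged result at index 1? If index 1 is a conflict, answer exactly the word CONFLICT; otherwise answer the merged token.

Final LEFT:  [charlie, alpha, echo, delta, golf, charlie]
Final RIGHT: [kilo, india, echo, delta, india, charlie]
i=0: BASE=hotel L=charlie R=kilo all differ -> CONFLICT
i=1: L=alpha=BASE, R=india -> take RIGHT -> india
i=2: L=echo R=echo -> agree -> echo
i=3: L=delta R=delta -> agree -> delta
i=4: L=golf, R=india=BASE -> take LEFT -> golf
i=5: L=charlie R=charlie -> agree -> charlie
Index 1 -> india

Answer: india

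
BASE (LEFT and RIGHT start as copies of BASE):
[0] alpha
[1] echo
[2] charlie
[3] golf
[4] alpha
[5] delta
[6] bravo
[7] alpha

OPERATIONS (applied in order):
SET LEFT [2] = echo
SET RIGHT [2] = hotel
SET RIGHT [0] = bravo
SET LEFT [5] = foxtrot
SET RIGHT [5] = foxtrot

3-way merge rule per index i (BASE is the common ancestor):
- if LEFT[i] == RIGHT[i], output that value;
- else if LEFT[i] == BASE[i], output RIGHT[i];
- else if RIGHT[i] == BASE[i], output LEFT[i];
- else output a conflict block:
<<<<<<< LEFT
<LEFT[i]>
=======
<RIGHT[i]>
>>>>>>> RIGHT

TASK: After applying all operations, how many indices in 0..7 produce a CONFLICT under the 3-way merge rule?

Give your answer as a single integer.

Answer: 1

Derivation:
Final LEFT:  [alpha, echo, echo, golf, alpha, foxtrot, bravo, alpha]
Final RIGHT: [bravo, echo, hotel, golf, alpha, foxtrot, bravo, alpha]
i=0: L=alpha=BASE, R=bravo -> take RIGHT -> bravo
i=1: L=echo R=echo -> agree -> echo
i=2: BASE=charlie L=echo R=hotel all differ -> CONFLICT
i=3: L=golf R=golf -> agree -> golf
i=4: L=alpha R=alpha -> agree -> alpha
i=5: L=foxtrot R=foxtrot -> agree -> foxtrot
i=6: L=bravo R=bravo -> agree -> bravo
i=7: L=alpha R=alpha -> agree -> alpha
Conflict count: 1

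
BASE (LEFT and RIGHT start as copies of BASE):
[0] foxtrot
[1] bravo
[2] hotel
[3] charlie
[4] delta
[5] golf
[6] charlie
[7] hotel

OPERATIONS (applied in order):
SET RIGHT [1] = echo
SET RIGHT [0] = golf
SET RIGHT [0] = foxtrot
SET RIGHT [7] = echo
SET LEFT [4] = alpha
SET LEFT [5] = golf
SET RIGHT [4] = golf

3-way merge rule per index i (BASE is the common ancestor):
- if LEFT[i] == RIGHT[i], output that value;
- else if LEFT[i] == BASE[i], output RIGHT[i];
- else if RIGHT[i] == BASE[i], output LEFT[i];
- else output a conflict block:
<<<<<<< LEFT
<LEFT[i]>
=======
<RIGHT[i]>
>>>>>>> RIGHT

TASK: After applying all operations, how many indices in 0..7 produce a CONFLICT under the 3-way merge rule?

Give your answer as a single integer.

Answer: 1

Derivation:
Final LEFT:  [foxtrot, bravo, hotel, charlie, alpha, golf, charlie, hotel]
Final RIGHT: [foxtrot, echo, hotel, charlie, golf, golf, charlie, echo]
i=0: L=foxtrot R=foxtrot -> agree -> foxtrot
i=1: L=bravo=BASE, R=echo -> take RIGHT -> echo
i=2: L=hotel R=hotel -> agree -> hotel
i=3: L=charlie R=charlie -> agree -> charlie
i=4: BASE=delta L=alpha R=golf all differ -> CONFLICT
i=5: L=golf R=golf -> agree -> golf
i=6: L=charlie R=charlie -> agree -> charlie
i=7: L=hotel=BASE, R=echo -> take RIGHT -> echo
Conflict count: 1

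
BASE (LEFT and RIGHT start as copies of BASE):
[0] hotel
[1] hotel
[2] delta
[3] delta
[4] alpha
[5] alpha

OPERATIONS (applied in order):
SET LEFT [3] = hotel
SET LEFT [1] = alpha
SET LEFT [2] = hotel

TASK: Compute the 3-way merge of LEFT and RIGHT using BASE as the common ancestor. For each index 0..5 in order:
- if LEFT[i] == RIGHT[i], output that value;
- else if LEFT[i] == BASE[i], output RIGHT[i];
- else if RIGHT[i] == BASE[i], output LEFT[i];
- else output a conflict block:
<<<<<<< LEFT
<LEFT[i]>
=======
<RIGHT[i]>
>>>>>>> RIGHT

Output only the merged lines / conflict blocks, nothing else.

Final LEFT:  [hotel, alpha, hotel, hotel, alpha, alpha]
Final RIGHT: [hotel, hotel, delta, delta, alpha, alpha]
i=0: L=hotel R=hotel -> agree -> hotel
i=1: L=alpha, R=hotel=BASE -> take LEFT -> alpha
i=2: L=hotel, R=delta=BASE -> take LEFT -> hotel
i=3: L=hotel, R=delta=BASE -> take LEFT -> hotel
i=4: L=alpha R=alpha -> agree -> alpha
i=5: L=alpha R=alpha -> agree -> alpha

Answer: hotel
alpha
hotel
hotel
alpha
alpha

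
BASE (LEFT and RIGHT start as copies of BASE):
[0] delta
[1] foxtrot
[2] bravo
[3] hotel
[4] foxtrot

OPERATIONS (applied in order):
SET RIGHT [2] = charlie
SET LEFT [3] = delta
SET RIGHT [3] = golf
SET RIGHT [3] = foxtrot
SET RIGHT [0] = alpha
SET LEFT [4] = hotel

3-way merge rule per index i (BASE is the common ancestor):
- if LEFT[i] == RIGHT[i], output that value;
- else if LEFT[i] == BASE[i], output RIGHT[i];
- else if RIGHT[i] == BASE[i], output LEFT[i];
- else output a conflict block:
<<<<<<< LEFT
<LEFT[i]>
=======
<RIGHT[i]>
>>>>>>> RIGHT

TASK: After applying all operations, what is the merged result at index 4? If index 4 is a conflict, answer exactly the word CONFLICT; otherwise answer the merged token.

Answer: hotel

Derivation:
Final LEFT:  [delta, foxtrot, bravo, delta, hotel]
Final RIGHT: [alpha, foxtrot, charlie, foxtrot, foxtrot]
i=0: L=delta=BASE, R=alpha -> take RIGHT -> alpha
i=1: L=foxtrot R=foxtrot -> agree -> foxtrot
i=2: L=bravo=BASE, R=charlie -> take RIGHT -> charlie
i=3: BASE=hotel L=delta R=foxtrot all differ -> CONFLICT
i=4: L=hotel, R=foxtrot=BASE -> take LEFT -> hotel
Index 4 -> hotel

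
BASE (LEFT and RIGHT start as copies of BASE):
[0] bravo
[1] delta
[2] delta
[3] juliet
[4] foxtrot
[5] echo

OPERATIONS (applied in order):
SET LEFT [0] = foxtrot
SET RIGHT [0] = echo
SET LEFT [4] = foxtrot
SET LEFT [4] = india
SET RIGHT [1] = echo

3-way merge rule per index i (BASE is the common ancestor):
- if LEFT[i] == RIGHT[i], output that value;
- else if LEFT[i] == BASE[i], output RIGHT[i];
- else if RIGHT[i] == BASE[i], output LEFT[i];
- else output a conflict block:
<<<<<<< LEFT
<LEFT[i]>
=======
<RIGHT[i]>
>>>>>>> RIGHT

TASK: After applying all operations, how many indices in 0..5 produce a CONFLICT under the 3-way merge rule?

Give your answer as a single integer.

Final LEFT:  [foxtrot, delta, delta, juliet, india, echo]
Final RIGHT: [echo, echo, delta, juliet, foxtrot, echo]
i=0: BASE=bravo L=foxtrot R=echo all differ -> CONFLICT
i=1: L=delta=BASE, R=echo -> take RIGHT -> echo
i=2: L=delta R=delta -> agree -> delta
i=3: L=juliet R=juliet -> agree -> juliet
i=4: L=india, R=foxtrot=BASE -> take LEFT -> india
i=5: L=echo R=echo -> agree -> echo
Conflict count: 1

Answer: 1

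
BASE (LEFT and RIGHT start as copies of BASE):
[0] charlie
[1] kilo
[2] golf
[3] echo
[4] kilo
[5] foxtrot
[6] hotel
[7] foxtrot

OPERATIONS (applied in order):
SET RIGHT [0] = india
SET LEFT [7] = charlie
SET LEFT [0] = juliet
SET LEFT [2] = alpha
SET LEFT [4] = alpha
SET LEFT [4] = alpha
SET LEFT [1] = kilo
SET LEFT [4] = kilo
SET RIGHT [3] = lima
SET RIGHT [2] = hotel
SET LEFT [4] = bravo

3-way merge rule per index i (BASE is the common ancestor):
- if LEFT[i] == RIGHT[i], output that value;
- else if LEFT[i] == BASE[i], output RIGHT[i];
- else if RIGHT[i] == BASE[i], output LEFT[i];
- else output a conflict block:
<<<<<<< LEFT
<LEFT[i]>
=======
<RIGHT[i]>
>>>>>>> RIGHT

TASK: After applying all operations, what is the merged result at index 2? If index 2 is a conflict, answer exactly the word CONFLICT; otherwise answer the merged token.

Answer: CONFLICT

Derivation:
Final LEFT:  [juliet, kilo, alpha, echo, bravo, foxtrot, hotel, charlie]
Final RIGHT: [india, kilo, hotel, lima, kilo, foxtrot, hotel, foxtrot]
i=0: BASE=charlie L=juliet R=india all differ -> CONFLICT
i=1: L=kilo R=kilo -> agree -> kilo
i=2: BASE=golf L=alpha R=hotel all differ -> CONFLICT
i=3: L=echo=BASE, R=lima -> take RIGHT -> lima
i=4: L=bravo, R=kilo=BASE -> take LEFT -> bravo
i=5: L=foxtrot R=foxtrot -> agree -> foxtrot
i=6: L=hotel R=hotel -> agree -> hotel
i=7: L=charlie, R=foxtrot=BASE -> take LEFT -> charlie
Index 2 -> CONFLICT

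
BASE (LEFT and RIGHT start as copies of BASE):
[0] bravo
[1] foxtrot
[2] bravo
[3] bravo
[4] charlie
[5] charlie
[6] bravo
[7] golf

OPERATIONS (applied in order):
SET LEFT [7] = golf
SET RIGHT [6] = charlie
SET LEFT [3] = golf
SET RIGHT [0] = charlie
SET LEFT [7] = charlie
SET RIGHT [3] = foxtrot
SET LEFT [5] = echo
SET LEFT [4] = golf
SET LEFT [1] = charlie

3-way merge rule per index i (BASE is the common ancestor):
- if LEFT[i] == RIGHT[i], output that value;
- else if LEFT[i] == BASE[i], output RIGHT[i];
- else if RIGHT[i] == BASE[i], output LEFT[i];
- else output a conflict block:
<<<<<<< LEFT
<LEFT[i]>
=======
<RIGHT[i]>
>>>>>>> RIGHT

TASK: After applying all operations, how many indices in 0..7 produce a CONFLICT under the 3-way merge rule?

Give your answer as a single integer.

Final LEFT:  [bravo, charlie, bravo, golf, golf, echo, bravo, charlie]
Final RIGHT: [charlie, foxtrot, bravo, foxtrot, charlie, charlie, charlie, golf]
i=0: L=bravo=BASE, R=charlie -> take RIGHT -> charlie
i=1: L=charlie, R=foxtrot=BASE -> take LEFT -> charlie
i=2: L=bravo R=bravo -> agree -> bravo
i=3: BASE=bravo L=golf R=foxtrot all differ -> CONFLICT
i=4: L=golf, R=charlie=BASE -> take LEFT -> golf
i=5: L=echo, R=charlie=BASE -> take LEFT -> echo
i=6: L=bravo=BASE, R=charlie -> take RIGHT -> charlie
i=7: L=charlie, R=golf=BASE -> take LEFT -> charlie
Conflict count: 1

Answer: 1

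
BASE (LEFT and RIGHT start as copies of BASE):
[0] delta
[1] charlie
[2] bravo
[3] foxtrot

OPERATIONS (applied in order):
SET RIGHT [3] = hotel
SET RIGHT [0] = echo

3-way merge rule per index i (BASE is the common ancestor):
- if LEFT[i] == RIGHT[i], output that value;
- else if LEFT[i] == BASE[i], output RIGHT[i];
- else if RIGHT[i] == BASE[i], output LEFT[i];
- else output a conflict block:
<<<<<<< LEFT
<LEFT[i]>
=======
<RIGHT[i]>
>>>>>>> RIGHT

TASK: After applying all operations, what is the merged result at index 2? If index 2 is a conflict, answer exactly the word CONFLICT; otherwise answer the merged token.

Final LEFT:  [delta, charlie, bravo, foxtrot]
Final RIGHT: [echo, charlie, bravo, hotel]
i=0: L=delta=BASE, R=echo -> take RIGHT -> echo
i=1: L=charlie R=charlie -> agree -> charlie
i=2: L=bravo R=bravo -> agree -> bravo
i=3: L=foxtrot=BASE, R=hotel -> take RIGHT -> hotel
Index 2 -> bravo

Answer: bravo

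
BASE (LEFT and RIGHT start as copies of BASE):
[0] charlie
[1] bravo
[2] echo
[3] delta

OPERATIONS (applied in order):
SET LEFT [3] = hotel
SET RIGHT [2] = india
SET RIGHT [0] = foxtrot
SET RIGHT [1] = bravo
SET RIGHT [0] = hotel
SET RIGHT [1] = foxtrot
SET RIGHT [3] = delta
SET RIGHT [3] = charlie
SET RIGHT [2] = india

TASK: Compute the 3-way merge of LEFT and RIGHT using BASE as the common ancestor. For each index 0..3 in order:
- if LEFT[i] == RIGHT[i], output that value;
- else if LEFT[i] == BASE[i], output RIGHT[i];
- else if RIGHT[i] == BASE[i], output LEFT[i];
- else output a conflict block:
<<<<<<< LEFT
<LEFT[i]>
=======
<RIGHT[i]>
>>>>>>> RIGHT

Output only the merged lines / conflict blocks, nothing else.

Answer: hotel
foxtrot
india
<<<<<<< LEFT
hotel
=======
charlie
>>>>>>> RIGHT

Derivation:
Final LEFT:  [charlie, bravo, echo, hotel]
Final RIGHT: [hotel, foxtrot, india, charlie]
i=0: L=charlie=BASE, R=hotel -> take RIGHT -> hotel
i=1: L=bravo=BASE, R=foxtrot -> take RIGHT -> foxtrot
i=2: L=echo=BASE, R=india -> take RIGHT -> india
i=3: BASE=delta L=hotel R=charlie all differ -> CONFLICT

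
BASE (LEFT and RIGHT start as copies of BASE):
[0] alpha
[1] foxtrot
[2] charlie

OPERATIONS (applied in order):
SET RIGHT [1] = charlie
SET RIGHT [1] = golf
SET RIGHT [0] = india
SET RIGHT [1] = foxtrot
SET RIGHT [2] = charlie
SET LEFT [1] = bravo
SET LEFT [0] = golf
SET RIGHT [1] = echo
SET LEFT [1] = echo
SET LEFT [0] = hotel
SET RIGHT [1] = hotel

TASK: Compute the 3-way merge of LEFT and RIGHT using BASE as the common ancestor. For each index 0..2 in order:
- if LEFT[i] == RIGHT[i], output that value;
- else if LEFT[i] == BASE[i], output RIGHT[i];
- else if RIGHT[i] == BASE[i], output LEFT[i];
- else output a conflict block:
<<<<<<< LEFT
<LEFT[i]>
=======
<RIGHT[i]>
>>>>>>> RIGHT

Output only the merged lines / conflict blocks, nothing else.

Answer: <<<<<<< LEFT
hotel
=======
india
>>>>>>> RIGHT
<<<<<<< LEFT
echo
=======
hotel
>>>>>>> RIGHT
charlie

Derivation:
Final LEFT:  [hotel, echo, charlie]
Final RIGHT: [india, hotel, charlie]
i=0: BASE=alpha L=hotel R=india all differ -> CONFLICT
i=1: BASE=foxtrot L=echo R=hotel all differ -> CONFLICT
i=2: L=charlie R=charlie -> agree -> charlie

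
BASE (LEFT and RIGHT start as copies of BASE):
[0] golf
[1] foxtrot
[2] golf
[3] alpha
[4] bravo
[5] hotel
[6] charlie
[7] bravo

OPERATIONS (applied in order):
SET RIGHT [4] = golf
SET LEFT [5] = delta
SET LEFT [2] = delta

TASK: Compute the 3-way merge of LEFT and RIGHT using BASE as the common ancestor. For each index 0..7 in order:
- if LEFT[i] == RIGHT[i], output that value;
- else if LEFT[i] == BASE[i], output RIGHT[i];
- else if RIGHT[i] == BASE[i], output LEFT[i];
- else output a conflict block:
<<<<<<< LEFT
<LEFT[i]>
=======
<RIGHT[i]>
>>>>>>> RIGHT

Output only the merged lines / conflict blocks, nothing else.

Answer: golf
foxtrot
delta
alpha
golf
delta
charlie
bravo

Derivation:
Final LEFT:  [golf, foxtrot, delta, alpha, bravo, delta, charlie, bravo]
Final RIGHT: [golf, foxtrot, golf, alpha, golf, hotel, charlie, bravo]
i=0: L=golf R=golf -> agree -> golf
i=1: L=foxtrot R=foxtrot -> agree -> foxtrot
i=2: L=delta, R=golf=BASE -> take LEFT -> delta
i=3: L=alpha R=alpha -> agree -> alpha
i=4: L=bravo=BASE, R=golf -> take RIGHT -> golf
i=5: L=delta, R=hotel=BASE -> take LEFT -> delta
i=6: L=charlie R=charlie -> agree -> charlie
i=7: L=bravo R=bravo -> agree -> bravo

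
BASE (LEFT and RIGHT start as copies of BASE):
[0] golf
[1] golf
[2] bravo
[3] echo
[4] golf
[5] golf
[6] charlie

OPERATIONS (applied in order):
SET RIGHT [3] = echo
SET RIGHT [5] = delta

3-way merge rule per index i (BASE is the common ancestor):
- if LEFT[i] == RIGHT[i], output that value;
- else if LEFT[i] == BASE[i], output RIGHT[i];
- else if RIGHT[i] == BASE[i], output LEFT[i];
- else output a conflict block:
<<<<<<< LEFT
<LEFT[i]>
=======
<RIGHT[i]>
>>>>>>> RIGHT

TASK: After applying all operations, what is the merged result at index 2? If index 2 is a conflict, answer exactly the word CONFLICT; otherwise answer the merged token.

Final LEFT:  [golf, golf, bravo, echo, golf, golf, charlie]
Final RIGHT: [golf, golf, bravo, echo, golf, delta, charlie]
i=0: L=golf R=golf -> agree -> golf
i=1: L=golf R=golf -> agree -> golf
i=2: L=bravo R=bravo -> agree -> bravo
i=3: L=echo R=echo -> agree -> echo
i=4: L=golf R=golf -> agree -> golf
i=5: L=golf=BASE, R=delta -> take RIGHT -> delta
i=6: L=charlie R=charlie -> agree -> charlie
Index 2 -> bravo

Answer: bravo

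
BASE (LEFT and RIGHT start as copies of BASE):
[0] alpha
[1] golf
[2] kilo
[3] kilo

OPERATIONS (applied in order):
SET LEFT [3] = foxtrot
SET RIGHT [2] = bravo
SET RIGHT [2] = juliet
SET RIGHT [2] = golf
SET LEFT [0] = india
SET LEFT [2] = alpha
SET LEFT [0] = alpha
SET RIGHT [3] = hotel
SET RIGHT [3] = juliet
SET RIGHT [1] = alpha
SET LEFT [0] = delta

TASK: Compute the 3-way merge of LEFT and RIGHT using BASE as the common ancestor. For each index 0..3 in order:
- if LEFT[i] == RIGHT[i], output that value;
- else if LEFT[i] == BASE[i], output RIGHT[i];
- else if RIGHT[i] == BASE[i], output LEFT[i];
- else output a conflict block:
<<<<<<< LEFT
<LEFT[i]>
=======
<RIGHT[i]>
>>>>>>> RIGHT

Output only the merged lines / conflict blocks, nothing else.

Answer: delta
alpha
<<<<<<< LEFT
alpha
=======
golf
>>>>>>> RIGHT
<<<<<<< LEFT
foxtrot
=======
juliet
>>>>>>> RIGHT

Derivation:
Final LEFT:  [delta, golf, alpha, foxtrot]
Final RIGHT: [alpha, alpha, golf, juliet]
i=0: L=delta, R=alpha=BASE -> take LEFT -> delta
i=1: L=golf=BASE, R=alpha -> take RIGHT -> alpha
i=2: BASE=kilo L=alpha R=golf all differ -> CONFLICT
i=3: BASE=kilo L=foxtrot R=juliet all differ -> CONFLICT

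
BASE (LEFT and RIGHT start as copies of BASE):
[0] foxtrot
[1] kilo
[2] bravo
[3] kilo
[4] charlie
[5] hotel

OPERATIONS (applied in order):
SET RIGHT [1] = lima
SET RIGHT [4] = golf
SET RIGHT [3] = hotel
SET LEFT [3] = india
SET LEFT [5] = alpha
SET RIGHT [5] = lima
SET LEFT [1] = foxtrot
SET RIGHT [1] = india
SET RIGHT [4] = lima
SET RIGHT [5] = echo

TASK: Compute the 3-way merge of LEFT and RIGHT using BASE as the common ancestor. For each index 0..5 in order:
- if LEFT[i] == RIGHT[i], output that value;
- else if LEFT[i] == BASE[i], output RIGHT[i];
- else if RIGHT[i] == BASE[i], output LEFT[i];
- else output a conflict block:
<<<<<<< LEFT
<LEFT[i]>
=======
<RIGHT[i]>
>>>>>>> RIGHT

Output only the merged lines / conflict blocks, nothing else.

Final LEFT:  [foxtrot, foxtrot, bravo, india, charlie, alpha]
Final RIGHT: [foxtrot, india, bravo, hotel, lima, echo]
i=0: L=foxtrot R=foxtrot -> agree -> foxtrot
i=1: BASE=kilo L=foxtrot R=india all differ -> CONFLICT
i=2: L=bravo R=bravo -> agree -> bravo
i=3: BASE=kilo L=india R=hotel all differ -> CONFLICT
i=4: L=charlie=BASE, R=lima -> take RIGHT -> lima
i=5: BASE=hotel L=alpha R=echo all differ -> CONFLICT

Answer: foxtrot
<<<<<<< LEFT
foxtrot
=======
india
>>>>>>> RIGHT
bravo
<<<<<<< LEFT
india
=======
hotel
>>>>>>> RIGHT
lima
<<<<<<< LEFT
alpha
=======
echo
>>>>>>> RIGHT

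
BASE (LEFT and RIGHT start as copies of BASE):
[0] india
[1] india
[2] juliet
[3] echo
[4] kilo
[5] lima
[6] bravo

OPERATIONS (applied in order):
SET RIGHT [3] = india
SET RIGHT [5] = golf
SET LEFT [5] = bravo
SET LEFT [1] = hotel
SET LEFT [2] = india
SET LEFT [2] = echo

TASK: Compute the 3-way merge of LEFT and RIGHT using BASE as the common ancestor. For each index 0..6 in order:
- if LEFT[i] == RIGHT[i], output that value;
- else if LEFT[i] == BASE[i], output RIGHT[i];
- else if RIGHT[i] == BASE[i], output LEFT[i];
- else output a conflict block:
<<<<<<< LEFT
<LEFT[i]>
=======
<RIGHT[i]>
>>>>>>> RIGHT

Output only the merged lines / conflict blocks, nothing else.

Answer: india
hotel
echo
india
kilo
<<<<<<< LEFT
bravo
=======
golf
>>>>>>> RIGHT
bravo

Derivation:
Final LEFT:  [india, hotel, echo, echo, kilo, bravo, bravo]
Final RIGHT: [india, india, juliet, india, kilo, golf, bravo]
i=0: L=india R=india -> agree -> india
i=1: L=hotel, R=india=BASE -> take LEFT -> hotel
i=2: L=echo, R=juliet=BASE -> take LEFT -> echo
i=3: L=echo=BASE, R=india -> take RIGHT -> india
i=4: L=kilo R=kilo -> agree -> kilo
i=5: BASE=lima L=bravo R=golf all differ -> CONFLICT
i=6: L=bravo R=bravo -> agree -> bravo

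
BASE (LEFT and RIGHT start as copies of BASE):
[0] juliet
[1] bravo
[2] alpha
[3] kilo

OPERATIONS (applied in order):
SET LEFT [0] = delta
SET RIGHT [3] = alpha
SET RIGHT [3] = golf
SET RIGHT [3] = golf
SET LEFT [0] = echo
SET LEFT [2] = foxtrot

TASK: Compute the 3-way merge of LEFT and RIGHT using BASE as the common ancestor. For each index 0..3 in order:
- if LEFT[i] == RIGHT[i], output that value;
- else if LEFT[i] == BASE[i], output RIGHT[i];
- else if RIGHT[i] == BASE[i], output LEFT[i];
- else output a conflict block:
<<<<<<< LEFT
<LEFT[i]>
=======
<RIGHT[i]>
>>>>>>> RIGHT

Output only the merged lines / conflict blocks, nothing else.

Answer: echo
bravo
foxtrot
golf

Derivation:
Final LEFT:  [echo, bravo, foxtrot, kilo]
Final RIGHT: [juliet, bravo, alpha, golf]
i=0: L=echo, R=juliet=BASE -> take LEFT -> echo
i=1: L=bravo R=bravo -> agree -> bravo
i=2: L=foxtrot, R=alpha=BASE -> take LEFT -> foxtrot
i=3: L=kilo=BASE, R=golf -> take RIGHT -> golf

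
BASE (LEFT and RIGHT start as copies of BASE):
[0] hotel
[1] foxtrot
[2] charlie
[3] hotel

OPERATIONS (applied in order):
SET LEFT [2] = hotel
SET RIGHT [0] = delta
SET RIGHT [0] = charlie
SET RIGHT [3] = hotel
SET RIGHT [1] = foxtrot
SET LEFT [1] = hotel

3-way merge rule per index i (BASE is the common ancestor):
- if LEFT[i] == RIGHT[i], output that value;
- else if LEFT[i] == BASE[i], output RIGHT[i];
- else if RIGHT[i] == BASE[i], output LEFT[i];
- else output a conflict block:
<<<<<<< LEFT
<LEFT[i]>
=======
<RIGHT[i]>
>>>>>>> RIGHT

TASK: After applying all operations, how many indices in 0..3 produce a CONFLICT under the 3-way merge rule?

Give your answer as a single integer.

Final LEFT:  [hotel, hotel, hotel, hotel]
Final RIGHT: [charlie, foxtrot, charlie, hotel]
i=0: L=hotel=BASE, R=charlie -> take RIGHT -> charlie
i=1: L=hotel, R=foxtrot=BASE -> take LEFT -> hotel
i=2: L=hotel, R=charlie=BASE -> take LEFT -> hotel
i=3: L=hotel R=hotel -> agree -> hotel
Conflict count: 0

Answer: 0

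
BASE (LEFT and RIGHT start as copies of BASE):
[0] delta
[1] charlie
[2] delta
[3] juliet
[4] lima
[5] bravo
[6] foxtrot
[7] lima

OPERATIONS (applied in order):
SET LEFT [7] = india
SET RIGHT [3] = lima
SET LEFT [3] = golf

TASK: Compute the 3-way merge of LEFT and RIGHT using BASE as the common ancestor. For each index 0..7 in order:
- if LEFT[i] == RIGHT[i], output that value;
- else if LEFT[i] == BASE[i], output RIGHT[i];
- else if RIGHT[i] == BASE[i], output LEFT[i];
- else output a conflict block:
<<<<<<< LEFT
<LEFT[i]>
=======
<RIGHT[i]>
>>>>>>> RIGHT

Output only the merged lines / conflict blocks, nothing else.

Final LEFT:  [delta, charlie, delta, golf, lima, bravo, foxtrot, india]
Final RIGHT: [delta, charlie, delta, lima, lima, bravo, foxtrot, lima]
i=0: L=delta R=delta -> agree -> delta
i=1: L=charlie R=charlie -> agree -> charlie
i=2: L=delta R=delta -> agree -> delta
i=3: BASE=juliet L=golf R=lima all differ -> CONFLICT
i=4: L=lima R=lima -> agree -> lima
i=5: L=bravo R=bravo -> agree -> bravo
i=6: L=foxtrot R=foxtrot -> agree -> foxtrot
i=7: L=india, R=lima=BASE -> take LEFT -> india

Answer: delta
charlie
delta
<<<<<<< LEFT
golf
=======
lima
>>>>>>> RIGHT
lima
bravo
foxtrot
india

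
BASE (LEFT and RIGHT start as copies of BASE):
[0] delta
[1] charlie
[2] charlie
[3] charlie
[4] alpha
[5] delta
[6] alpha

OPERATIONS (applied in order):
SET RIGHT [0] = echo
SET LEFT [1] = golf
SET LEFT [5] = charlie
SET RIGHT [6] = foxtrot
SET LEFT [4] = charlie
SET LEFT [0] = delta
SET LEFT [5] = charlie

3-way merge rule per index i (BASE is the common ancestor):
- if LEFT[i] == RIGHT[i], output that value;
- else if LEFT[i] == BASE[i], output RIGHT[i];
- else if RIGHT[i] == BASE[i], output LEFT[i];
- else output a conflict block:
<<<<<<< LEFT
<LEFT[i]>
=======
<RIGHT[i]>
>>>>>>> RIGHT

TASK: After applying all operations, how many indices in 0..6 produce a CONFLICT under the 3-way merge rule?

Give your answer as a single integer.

Final LEFT:  [delta, golf, charlie, charlie, charlie, charlie, alpha]
Final RIGHT: [echo, charlie, charlie, charlie, alpha, delta, foxtrot]
i=0: L=delta=BASE, R=echo -> take RIGHT -> echo
i=1: L=golf, R=charlie=BASE -> take LEFT -> golf
i=2: L=charlie R=charlie -> agree -> charlie
i=3: L=charlie R=charlie -> agree -> charlie
i=4: L=charlie, R=alpha=BASE -> take LEFT -> charlie
i=5: L=charlie, R=delta=BASE -> take LEFT -> charlie
i=6: L=alpha=BASE, R=foxtrot -> take RIGHT -> foxtrot
Conflict count: 0

Answer: 0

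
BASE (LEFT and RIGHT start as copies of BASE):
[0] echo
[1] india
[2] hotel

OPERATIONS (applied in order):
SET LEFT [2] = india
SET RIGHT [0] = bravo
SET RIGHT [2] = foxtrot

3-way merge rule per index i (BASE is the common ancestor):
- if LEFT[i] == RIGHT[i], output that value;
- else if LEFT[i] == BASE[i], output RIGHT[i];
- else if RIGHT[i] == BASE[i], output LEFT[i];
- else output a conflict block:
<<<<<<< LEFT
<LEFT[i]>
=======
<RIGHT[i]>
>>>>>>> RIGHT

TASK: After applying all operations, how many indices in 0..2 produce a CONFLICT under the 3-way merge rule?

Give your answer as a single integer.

Final LEFT:  [echo, india, india]
Final RIGHT: [bravo, india, foxtrot]
i=0: L=echo=BASE, R=bravo -> take RIGHT -> bravo
i=1: L=india R=india -> agree -> india
i=2: BASE=hotel L=india R=foxtrot all differ -> CONFLICT
Conflict count: 1

Answer: 1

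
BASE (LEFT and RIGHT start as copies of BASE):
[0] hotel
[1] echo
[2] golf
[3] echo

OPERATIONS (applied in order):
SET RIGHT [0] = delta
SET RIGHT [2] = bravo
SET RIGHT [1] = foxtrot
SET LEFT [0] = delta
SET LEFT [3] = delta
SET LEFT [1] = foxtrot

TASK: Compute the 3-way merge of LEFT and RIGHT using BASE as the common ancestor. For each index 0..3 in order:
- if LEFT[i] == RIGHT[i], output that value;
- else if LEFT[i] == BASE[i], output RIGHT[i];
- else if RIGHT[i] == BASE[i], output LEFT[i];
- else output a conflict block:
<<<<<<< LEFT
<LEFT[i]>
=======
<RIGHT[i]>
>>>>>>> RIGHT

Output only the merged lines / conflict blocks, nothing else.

Answer: delta
foxtrot
bravo
delta

Derivation:
Final LEFT:  [delta, foxtrot, golf, delta]
Final RIGHT: [delta, foxtrot, bravo, echo]
i=0: L=delta R=delta -> agree -> delta
i=1: L=foxtrot R=foxtrot -> agree -> foxtrot
i=2: L=golf=BASE, R=bravo -> take RIGHT -> bravo
i=3: L=delta, R=echo=BASE -> take LEFT -> delta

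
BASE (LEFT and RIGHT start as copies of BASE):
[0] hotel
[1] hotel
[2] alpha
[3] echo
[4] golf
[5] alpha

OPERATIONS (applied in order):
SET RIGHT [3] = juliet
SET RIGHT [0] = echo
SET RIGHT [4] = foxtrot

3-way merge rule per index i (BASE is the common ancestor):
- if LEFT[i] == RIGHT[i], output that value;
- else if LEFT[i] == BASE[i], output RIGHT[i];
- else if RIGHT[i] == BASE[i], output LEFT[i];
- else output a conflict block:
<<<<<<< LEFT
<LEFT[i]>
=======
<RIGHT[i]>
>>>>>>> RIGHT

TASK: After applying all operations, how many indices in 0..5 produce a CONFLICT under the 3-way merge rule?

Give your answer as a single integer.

Final LEFT:  [hotel, hotel, alpha, echo, golf, alpha]
Final RIGHT: [echo, hotel, alpha, juliet, foxtrot, alpha]
i=0: L=hotel=BASE, R=echo -> take RIGHT -> echo
i=1: L=hotel R=hotel -> agree -> hotel
i=2: L=alpha R=alpha -> agree -> alpha
i=3: L=echo=BASE, R=juliet -> take RIGHT -> juliet
i=4: L=golf=BASE, R=foxtrot -> take RIGHT -> foxtrot
i=5: L=alpha R=alpha -> agree -> alpha
Conflict count: 0

Answer: 0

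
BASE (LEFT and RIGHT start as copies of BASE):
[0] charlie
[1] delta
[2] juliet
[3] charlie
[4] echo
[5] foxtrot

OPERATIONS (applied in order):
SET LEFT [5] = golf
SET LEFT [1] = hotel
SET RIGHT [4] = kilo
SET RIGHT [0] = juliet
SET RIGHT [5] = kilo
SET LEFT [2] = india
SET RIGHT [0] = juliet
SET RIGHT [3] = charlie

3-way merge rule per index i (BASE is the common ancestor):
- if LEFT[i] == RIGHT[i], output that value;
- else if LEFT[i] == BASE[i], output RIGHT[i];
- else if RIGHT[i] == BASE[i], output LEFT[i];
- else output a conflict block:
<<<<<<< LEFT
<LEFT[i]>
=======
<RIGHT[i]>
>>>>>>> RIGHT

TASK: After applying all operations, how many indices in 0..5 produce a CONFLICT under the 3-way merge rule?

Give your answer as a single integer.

Final LEFT:  [charlie, hotel, india, charlie, echo, golf]
Final RIGHT: [juliet, delta, juliet, charlie, kilo, kilo]
i=0: L=charlie=BASE, R=juliet -> take RIGHT -> juliet
i=1: L=hotel, R=delta=BASE -> take LEFT -> hotel
i=2: L=india, R=juliet=BASE -> take LEFT -> india
i=3: L=charlie R=charlie -> agree -> charlie
i=4: L=echo=BASE, R=kilo -> take RIGHT -> kilo
i=5: BASE=foxtrot L=golf R=kilo all differ -> CONFLICT
Conflict count: 1

Answer: 1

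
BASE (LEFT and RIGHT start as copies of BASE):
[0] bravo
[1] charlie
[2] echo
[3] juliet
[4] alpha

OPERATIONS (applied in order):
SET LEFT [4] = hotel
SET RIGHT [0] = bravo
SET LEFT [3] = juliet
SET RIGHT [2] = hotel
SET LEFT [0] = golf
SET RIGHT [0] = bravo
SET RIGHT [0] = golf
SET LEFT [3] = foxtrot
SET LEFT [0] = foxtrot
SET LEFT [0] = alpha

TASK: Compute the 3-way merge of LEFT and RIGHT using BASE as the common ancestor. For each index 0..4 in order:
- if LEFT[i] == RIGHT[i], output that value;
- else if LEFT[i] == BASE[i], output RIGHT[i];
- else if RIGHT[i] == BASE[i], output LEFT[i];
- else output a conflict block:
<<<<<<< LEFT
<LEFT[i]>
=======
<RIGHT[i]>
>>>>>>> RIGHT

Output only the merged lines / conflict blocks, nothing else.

Answer: <<<<<<< LEFT
alpha
=======
golf
>>>>>>> RIGHT
charlie
hotel
foxtrot
hotel

Derivation:
Final LEFT:  [alpha, charlie, echo, foxtrot, hotel]
Final RIGHT: [golf, charlie, hotel, juliet, alpha]
i=0: BASE=bravo L=alpha R=golf all differ -> CONFLICT
i=1: L=charlie R=charlie -> agree -> charlie
i=2: L=echo=BASE, R=hotel -> take RIGHT -> hotel
i=3: L=foxtrot, R=juliet=BASE -> take LEFT -> foxtrot
i=4: L=hotel, R=alpha=BASE -> take LEFT -> hotel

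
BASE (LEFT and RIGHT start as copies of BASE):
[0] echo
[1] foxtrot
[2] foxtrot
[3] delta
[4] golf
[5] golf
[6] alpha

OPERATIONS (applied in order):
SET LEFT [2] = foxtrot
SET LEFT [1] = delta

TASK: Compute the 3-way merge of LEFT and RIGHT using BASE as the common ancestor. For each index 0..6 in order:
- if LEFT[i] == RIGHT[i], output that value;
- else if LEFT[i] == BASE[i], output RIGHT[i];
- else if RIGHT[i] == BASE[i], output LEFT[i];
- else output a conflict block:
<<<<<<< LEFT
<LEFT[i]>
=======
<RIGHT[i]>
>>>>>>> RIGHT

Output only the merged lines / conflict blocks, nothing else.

Answer: echo
delta
foxtrot
delta
golf
golf
alpha

Derivation:
Final LEFT:  [echo, delta, foxtrot, delta, golf, golf, alpha]
Final RIGHT: [echo, foxtrot, foxtrot, delta, golf, golf, alpha]
i=0: L=echo R=echo -> agree -> echo
i=1: L=delta, R=foxtrot=BASE -> take LEFT -> delta
i=2: L=foxtrot R=foxtrot -> agree -> foxtrot
i=3: L=delta R=delta -> agree -> delta
i=4: L=golf R=golf -> agree -> golf
i=5: L=golf R=golf -> agree -> golf
i=6: L=alpha R=alpha -> agree -> alpha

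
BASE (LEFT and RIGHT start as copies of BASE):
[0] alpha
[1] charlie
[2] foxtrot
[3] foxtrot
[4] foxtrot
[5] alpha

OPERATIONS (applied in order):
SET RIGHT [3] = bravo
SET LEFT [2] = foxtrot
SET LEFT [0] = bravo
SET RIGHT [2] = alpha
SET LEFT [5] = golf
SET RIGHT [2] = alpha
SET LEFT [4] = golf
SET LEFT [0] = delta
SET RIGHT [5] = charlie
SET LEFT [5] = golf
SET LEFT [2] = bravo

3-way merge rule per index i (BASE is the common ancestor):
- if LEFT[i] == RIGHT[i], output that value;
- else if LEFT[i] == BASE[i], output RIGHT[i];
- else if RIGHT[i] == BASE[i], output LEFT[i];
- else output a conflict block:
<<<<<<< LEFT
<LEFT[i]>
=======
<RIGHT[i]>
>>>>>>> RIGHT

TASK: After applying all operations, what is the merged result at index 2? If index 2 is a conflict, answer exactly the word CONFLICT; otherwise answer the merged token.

Final LEFT:  [delta, charlie, bravo, foxtrot, golf, golf]
Final RIGHT: [alpha, charlie, alpha, bravo, foxtrot, charlie]
i=0: L=delta, R=alpha=BASE -> take LEFT -> delta
i=1: L=charlie R=charlie -> agree -> charlie
i=2: BASE=foxtrot L=bravo R=alpha all differ -> CONFLICT
i=3: L=foxtrot=BASE, R=bravo -> take RIGHT -> bravo
i=4: L=golf, R=foxtrot=BASE -> take LEFT -> golf
i=5: BASE=alpha L=golf R=charlie all differ -> CONFLICT
Index 2 -> CONFLICT

Answer: CONFLICT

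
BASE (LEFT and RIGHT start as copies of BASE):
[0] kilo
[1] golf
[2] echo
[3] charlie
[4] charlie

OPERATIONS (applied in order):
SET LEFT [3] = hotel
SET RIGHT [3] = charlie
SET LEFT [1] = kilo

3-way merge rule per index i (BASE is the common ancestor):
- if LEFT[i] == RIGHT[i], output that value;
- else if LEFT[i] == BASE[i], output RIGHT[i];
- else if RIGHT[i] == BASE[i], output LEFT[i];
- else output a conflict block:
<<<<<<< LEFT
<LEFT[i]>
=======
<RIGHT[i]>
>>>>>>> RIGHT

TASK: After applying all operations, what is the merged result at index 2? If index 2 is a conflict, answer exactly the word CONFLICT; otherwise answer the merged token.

Answer: echo

Derivation:
Final LEFT:  [kilo, kilo, echo, hotel, charlie]
Final RIGHT: [kilo, golf, echo, charlie, charlie]
i=0: L=kilo R=kilo -> agree -> kilo
i=1: L=kilo, R=golf=BASE -> take LEFT -> kilo
i=2: L=echo R=echo -> agree -> echo
i=3: L=hotel, R=charlie=BASE -> take LEFT -> hotel
i=4: L=charlie R=charlie -> agree -> charlie
Index 2 -> echo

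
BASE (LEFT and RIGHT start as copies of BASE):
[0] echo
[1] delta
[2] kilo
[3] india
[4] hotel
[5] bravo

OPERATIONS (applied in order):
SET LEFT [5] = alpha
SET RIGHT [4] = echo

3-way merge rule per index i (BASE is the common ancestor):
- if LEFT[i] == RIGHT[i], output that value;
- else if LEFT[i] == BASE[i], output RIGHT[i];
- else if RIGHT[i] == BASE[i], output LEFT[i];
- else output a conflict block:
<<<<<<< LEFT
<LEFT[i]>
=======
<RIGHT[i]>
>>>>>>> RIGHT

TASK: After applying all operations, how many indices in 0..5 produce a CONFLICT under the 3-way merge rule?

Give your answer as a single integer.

Final LEFT:  [echo, delta, kilo, india, hotel, alpha]
Final RIGHT: [echo, delta, kilo, india, echo, bravo]
i=0: L=echo R=echo -> agree -> echo
i=1: L=delta R=delta -> agree -> delta
i=2: L=kilo R=kilo -> agree -> kilo
i=3: L=india R=india -> agree -> india
i=4: L=hotel=BASE, R=echo -> take RIGHT -> echo
i=5: L=alpha, R=bravo=BASE -> take LEFT -> alpha
Conflict count: 0

Answer: 0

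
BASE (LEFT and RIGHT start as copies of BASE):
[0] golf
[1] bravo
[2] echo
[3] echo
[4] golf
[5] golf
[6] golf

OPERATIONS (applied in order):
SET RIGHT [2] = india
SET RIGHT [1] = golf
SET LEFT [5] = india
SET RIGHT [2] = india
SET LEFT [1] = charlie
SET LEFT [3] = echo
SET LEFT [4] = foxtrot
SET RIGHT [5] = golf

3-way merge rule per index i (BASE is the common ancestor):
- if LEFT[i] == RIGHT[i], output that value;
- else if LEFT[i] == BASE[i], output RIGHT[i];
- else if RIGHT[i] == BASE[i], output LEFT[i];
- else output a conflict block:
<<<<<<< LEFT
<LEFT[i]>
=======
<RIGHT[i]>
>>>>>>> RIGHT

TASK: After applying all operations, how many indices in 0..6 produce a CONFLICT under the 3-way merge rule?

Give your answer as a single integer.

Final LEFT:  [golf, charlie, echo, echo, foxtrot, india, golf]
Final RIGHT: [golf, golf, india, echo, golf, golf, golf]
i=0: L=golf R=golf -> agree -> golf
i=1: BASE=bravo L=charlie R=golf all differ -> CONFLICT
i=2: L=echo=BASE, R=india -> take RIGHT -> india
i=3: L=echo R=echo -> agree -> echo
i=4: L=foxtrot, R=golf=BASE -> take LEFT -> foxtrot
i=5: L=india, R=golf=BASE -> take LEFT -> india
i=6: L=golf R=golf -> agree -> golf
Conflict count: 1

Answer: 1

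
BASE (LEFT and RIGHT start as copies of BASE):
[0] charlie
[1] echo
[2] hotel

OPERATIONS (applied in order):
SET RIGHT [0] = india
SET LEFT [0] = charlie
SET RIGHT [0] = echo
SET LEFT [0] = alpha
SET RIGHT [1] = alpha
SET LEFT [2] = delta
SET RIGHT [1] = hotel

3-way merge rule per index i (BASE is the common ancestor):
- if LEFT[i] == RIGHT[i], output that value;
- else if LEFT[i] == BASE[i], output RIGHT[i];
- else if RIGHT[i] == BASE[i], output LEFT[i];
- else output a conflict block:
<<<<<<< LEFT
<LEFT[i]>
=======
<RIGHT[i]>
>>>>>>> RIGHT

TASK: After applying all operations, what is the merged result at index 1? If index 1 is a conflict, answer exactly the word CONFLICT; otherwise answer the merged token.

Final LEFT:  [alpha, echo, delta]
Final RIGHT: [echo, hotel, hotel]
i=0: BASE=charlie L=alpha R=echo all differ -> CONFLICT
i=1: L=echo=BASE, R=hotel -> take RIGHT -> hotel
i=2: L=delta, R=hotel=BASE -> take LEFT -> delta
Index 1 -> hotel

Answer: hotel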